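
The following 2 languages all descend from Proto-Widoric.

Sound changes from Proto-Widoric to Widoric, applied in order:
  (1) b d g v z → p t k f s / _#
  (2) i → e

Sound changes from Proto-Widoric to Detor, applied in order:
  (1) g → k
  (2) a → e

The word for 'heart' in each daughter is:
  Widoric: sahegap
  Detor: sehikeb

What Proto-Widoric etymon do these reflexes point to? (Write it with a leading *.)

*sahigab

Position 6: Widoric has a, Detor has e. Widoric preserves a here (none of its changes turn any other segment into a), so the proto-segment is *a.
Position 5: Widoric has g, Detor has k. Widoric preserves g here (none of its changes turn any other segment into g), so the proto-segment is *g.
Position 7: Widoric has p, Detor has b. Detor preserves b here (none of its changes turn any other segment into b), so the proto-segment is *b.
Continuing position by position gives *sahigab; check it forward:
Widoric: *sahigab > sahigap > sahegap  (by final devoicing, vowel merger)
Detor: *sahigab
  sahigab → sahikab   [unconditioned shift]
  sahikab → sehikeb   [vowel merger]
  giving Detor sehikeb.
No other proto-form is consistent with every reflex, so the reconstruction is *sahigab.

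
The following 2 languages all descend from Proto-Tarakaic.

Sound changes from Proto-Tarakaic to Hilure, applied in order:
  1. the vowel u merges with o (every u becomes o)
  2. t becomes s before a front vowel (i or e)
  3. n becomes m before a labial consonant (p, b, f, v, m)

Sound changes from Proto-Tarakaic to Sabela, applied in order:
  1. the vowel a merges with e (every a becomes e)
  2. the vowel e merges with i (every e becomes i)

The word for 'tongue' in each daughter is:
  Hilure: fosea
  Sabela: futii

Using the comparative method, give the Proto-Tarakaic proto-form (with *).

*futea

Position 3: Hilure has s, Sabela has t. Sabela preserves t here (none of its changes turn any other segment into t), so the proto-segment is *t.
Position 5: Hilure has a, Sabela has i. Hilure preserves a here (none of its changes turn any other segment into a), so the proto-segment is *a.
Position 2: Hilure has o, Sabela has u. Sabela preserves u here (none of its changes turn any other segment into u), so the proto-segment is *u.
This points to *futea. Verify forward in each daughter:
Hilure: *futea
  futea → fotea   [vowel merger]
  fotea → fosea   [palatalisation]
  fosea (rule 3 does not apply)
  giving Hilure fosea.
Sabela: *futea > futee > futii  (by vowel merger, vowel merger)
Only *futea yields all of Hilure fosea, Sabela futii.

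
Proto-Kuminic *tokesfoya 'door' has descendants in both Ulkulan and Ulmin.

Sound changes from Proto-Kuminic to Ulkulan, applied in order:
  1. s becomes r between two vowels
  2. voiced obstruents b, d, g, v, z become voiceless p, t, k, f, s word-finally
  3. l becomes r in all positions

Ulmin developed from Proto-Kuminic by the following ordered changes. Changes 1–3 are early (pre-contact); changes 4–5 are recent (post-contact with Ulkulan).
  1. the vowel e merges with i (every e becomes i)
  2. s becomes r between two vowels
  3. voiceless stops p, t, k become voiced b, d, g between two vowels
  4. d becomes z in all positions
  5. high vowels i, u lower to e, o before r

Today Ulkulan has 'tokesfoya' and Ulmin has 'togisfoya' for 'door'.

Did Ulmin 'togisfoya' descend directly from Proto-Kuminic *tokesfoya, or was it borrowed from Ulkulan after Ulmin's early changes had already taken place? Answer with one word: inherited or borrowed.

inherited

If inherited, *tokesfoya would pass through all of Ulmin's changes:
Ulmin: *tokesfoya > tokisfoya > togisfoya  (by vowel merger, intervocalic voicing)
If borrowed from Ulkulan 'tokesfoya' after the early changes, it would undergo only the recent ones:
  rule 4 (unconditioned shift): no change (tokesfoya)
  rule 5 (pre-rhotic lowering): no change (tokesfoya)
  ⇒ as a loan: tokesfoya
Ulmin 'togisfoya' matches the inherited outcome exactly, so it is an inherited cognate, not a loan.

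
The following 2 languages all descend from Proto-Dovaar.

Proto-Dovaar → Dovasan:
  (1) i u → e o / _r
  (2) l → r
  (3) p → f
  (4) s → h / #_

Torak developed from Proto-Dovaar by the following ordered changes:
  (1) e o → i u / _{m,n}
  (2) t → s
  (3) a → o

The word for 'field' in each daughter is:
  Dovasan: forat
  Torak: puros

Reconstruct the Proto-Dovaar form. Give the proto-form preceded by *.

Position 4: Dovasan has a, Torak has o. Dovasan preserves a here (none of its changes turn any other segment into a), so the proto-segment is *a.
Position 1: Dovasan has f, Torak has p. Torak preserves p here (none of its changes turn any other segment into p), so the proto-segment is *p.
Verify the candidate proto-form against each daughter:
Dovasan: start from *purat.
  rule 1 (pre-rhotic lowering): purat → porat
  rule 2: no change — porat
  rule 3 (unconditioned shift): porat → forat
  rule 4: no change — forat
  ⇒ Dovasan forat
Torak: start from *purat.
  rule 1: no change — purat
  rule 2 (unconditioned shift): purat → puras
  rule 3 (vowel merger): puras → puros
  ⇒ Torak puros
No other proto-form is consistent with every reflex, so the reconstruction is *purat.

*purat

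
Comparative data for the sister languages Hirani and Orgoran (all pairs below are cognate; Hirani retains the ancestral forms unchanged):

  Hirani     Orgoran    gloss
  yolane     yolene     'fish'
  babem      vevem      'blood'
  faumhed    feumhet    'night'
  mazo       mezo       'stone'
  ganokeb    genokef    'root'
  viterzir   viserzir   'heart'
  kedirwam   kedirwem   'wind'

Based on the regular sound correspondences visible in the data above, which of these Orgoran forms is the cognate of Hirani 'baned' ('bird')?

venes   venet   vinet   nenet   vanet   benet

venet

babem ~ vevem — Hirani b corresponds to Orgoran v word-initially before a back vowel.
yolane ~ yolene, ganokeb ~ genokef — Hirani a corresponds to Orgoran e after a consonant, before a nasal.
faumhed ~ feumhet — Hirani d corresponds to Orgoran t word-finally.
Applying these to Hirani 'baned':
  baned → vaned   (b→v word-initially before a back vowel)
  vaned → vened   (a→e after a consonant, before a nasal)
  vened → venet   (d→t word-finally)
So the Orgoran cognate is 'venet'.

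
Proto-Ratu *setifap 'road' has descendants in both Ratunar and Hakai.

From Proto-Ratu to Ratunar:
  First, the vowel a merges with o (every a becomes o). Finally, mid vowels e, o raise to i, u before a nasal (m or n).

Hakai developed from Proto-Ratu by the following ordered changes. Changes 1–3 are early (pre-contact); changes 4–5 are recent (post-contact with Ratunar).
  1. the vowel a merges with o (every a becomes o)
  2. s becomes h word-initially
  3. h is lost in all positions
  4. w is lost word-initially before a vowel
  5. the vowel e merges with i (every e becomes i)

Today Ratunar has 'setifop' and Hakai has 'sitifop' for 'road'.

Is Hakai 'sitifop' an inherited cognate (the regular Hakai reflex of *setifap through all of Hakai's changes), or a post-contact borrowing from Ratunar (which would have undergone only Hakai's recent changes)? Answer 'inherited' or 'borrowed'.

If inherited, *setifap would pass through all of Hakai's changes:
Hakai: start from *setifap.
  rule 1 (vowel merger): setifap → setifop
  rule 2 (debuccalisation): setifop → hetifop
  rule 3 (h-loss): hetifop → etifop
  rule 4: no change — etifop
  rule 5 (vowel merger): etifop → itifop
  ⇒ Hakai itifop
If borrowed from Ratunar 'setifop' after the early changes, it would undergo only the recent ones:
  rule 4 (glide loss): no change (setifop)
  rule 5 (vowel merger): setifop → sitifop
  ⇒ as a loan: sitifop
Hakai 'sitifop' matches the loan outcome 'sitifop', not the inherited 'itifop' — it skipped the early Hakai changes, so it was borrowed from Ratunar.

borrowed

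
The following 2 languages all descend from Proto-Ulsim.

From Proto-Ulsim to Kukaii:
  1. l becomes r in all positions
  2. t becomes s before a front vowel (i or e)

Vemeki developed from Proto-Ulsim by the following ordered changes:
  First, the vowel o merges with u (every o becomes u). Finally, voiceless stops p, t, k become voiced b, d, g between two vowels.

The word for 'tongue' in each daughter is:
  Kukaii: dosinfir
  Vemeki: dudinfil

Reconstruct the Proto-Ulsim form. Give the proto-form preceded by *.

*dotinfil

Position 2: Kukaii has o, Vemeki has u. Kukaii preserves o here (none of its changes turn any other segment into o), so the proto-segment is *o.
Position 8: Kukaii has r, Vemeki has l. Vemeki preserves l here (none of its changes turn any other segment into l), so the proto-segment is *l.
This points to *dotinfil. Verify forward in each daughter:
Kukaii: start from *dotinfil.
  rule 1 (unconditioned shift): dotinfil → dotinfir
  rule 2 (palatalisation): dotinfir → dosinfir
  ⇒ Kukaii dosinfir
Vemeki: start from *dotinfil.
  rule 1 (vowel merger): dotinfil → dutinfil
  rule 2 (intervocalic voicing): dutinfil → dudinfil
  ⇒ Vemeki dudinfil
*dotinfil is the unique common source.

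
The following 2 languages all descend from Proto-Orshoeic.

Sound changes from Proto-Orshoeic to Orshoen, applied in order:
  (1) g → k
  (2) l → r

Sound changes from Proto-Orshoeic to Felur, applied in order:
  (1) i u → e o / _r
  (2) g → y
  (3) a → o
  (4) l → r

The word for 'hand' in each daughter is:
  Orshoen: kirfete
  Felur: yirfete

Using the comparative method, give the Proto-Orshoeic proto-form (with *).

Position 1: Orshoen has k, Felur has y. Taking the neighbouring segments as reconstructed: Orshoen k could go back to *k or *g; Felur y could go back to *g or *y — the one source consistent with every daughter is *g.
Position 3: Orshoen has r, Felur has r. Taking the neighbouring segments as reconstructed: Orshoen r could go back to *l or *r; Felur r can only go back to *l — the one source consistent with every daughter is *l.
The remaining positions agree across the daughters. Check the candidate against every language:
Orshoen: start from *gilfete.
  rule 1 (unconditioned shift): gilfete → kilfete
  rule 2 (unconditioned shift): kilfete → kirfete
  ⇒ Orshoen kirfete
Felur: start from *gilfete.
  rule 1: no change — gilfete
  rule 2 (unconditioned shift): gilfete → yilfete
  rule 3: no change — yilfete
  rule 4 (unconditioned shift): yilfete → yirfete
  ⇒ Felur yirfete
No other proto-form is consistent with every reflex, so the reconstruction is *gilfete.

*gilfete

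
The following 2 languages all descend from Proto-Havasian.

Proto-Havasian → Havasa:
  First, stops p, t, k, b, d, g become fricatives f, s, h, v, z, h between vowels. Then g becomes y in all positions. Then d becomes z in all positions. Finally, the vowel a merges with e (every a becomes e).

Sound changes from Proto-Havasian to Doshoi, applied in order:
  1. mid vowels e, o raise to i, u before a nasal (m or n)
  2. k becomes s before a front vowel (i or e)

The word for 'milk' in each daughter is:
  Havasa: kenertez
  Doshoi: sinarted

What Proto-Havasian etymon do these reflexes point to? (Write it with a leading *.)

*kenarted

Position 2: Havasa has e, Doshoi has i. Taking the neighbouring segments as reconstructed: Havasa e could go back to *a or *e; Doshoi i could go back to *e or *i — the one source consistent with every daughter is *e.
Position 1: Havasa has k, Doshoi has s. Havasa preserves k here (none of its changes turn any other segment into k), so the proto-segment is *k.
Position 8: Havasa has z, Doshoi has d. Doshoi preserves d here (none of its changes turn any other segment into d), so the proto-segment is *d.
Verify the candidate proto-form against each daughter:
Havasa: start from *kenarted.
  rule 1: no change — kenarted
  rule 2: no change — kenarted
  rule 3 (unconditioned shift): kenarted → kenartez
  rule 4 (vowel merger): kenartez → kenertez
  ⇒ Havasa kenertez
Doshoi: *kenarted
  kenarted → kinarted   [pre-nasal raising]
  kinarted → sinarted   [palatalisation]
  giving Doshoi sinarted.
Only *kenarted yields all of Havasa kenertez, Doshoi sinarted.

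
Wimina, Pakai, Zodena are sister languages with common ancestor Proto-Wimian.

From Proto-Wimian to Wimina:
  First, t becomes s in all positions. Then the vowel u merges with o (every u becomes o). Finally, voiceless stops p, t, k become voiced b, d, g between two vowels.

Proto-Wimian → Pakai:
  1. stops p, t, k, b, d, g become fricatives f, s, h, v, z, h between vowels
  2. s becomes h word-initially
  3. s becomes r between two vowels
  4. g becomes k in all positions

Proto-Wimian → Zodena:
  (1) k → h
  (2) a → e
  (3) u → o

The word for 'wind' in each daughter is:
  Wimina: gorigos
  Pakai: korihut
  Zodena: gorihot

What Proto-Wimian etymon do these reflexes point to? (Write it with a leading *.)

Position 7: Wimina has s, Pakai has t, Zodena has t. Pakai preserves t here (none of its changes turn any other segment into t), so the proto-segment is *t.
Position 1: Wimina has g, Pakai has k, Zodena has g. Zodena preserves g here (none of its changes turn any other segment into g), so the proto-segment is *g.
Continuing position by position gives *gorikut; check it forward:
Wimina: *gorikut > gorikus > gorikos > gorigos  (by unconditioned shift, vowel merger, intervocalic voicing)
Pakai: *gorikut
  gorikut → gorihut   [intervocalic lenition]
  gorihut (rule 2 does not apply)
  gorihut (rule 3 does not apply)
  gorihut → korihut   [unconditioned shift]
  giving Pakai korihut.
Zodena: start from *gorikut.
  rule 1 (unconditioned shift): gorikut → gorihut
  rule 2: no change — gorihut
  rule 3 (vowel merger): gorihut → gorihot
  ⇒ Zodena gorihot
No other proto-form is consistent with every reflex, so the reconstruction is *gorikut.

*gorikut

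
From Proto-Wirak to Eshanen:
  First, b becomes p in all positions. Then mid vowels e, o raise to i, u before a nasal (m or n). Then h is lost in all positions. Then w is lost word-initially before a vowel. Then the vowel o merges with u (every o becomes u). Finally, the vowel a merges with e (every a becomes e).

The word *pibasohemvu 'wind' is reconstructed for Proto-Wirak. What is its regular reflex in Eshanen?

pipesuimvu

Eshanen: *pibasohemvu > pipasohemvu > pipasohimvu > pipasoimvu > pipasuimvu > pipesuimvu  (by unconditioned shift, pre-nasal raising, h-loss, vowel merger, vowel merger)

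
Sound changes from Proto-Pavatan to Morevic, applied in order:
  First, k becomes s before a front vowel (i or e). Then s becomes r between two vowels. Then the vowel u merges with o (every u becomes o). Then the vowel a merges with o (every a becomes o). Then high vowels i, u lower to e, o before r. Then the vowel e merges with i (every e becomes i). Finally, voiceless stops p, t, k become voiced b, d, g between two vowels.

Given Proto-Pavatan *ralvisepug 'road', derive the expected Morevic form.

Morevic: *ralvisepug > ralvirepug > ralvirepog > rolvirepog > rolverepog > rolviripog > rolviribog  (by rhotacism, vowel merger, vowel merger, pre-rhotic lowering, vowel merger, intervocalic voicing)

rolviribog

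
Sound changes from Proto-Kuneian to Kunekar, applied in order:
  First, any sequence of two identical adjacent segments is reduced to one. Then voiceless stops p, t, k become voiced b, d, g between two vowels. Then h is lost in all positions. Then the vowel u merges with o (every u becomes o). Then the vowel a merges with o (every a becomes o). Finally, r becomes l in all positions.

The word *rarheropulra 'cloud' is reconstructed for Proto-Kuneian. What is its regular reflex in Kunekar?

lolelobollo

Kunekar: *rarheropulra > rarherobulra > rarerobulra > rarerobolra > rorerobolro > lolelobollo  (by intervocalic voicing, h-loss, vowel merger, vowel merger, unconditioned shift)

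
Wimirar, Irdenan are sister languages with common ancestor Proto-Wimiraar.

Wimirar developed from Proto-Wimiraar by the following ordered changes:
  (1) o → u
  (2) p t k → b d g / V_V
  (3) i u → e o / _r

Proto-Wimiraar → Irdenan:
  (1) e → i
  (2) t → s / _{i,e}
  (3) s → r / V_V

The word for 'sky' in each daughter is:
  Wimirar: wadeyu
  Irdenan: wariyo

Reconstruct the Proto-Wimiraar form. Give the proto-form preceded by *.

Position 4: Wimirar has e, Irdenan has i. Taking the neighbouring segments as reconstructed: Wimirar e can only go back to *e; Irdenan i could go back to *e or *i — the one source consistent with every daughter is *e.
Position 3: Wimirar has d, Irdenan has r. Taking the neighbouring segments as reconstructed: Wimirar d could go back to *t or *d; Irdenan r could go back to *t or *s or *r — the one source consistent with every daughter is *t.
Position 6: Wimirar has u, Irdenan has o. Irdenan preserves o here (none of its changes turn any other segment into o), so the proto-segment is *o.
Verify the candidate proto-form against each daughter:
Wimirar: start from *wateyo.
  rule 1 (vowel merger): wateyo → wateyu
  rule 2 (intervocalic voicing): wateyu → wadeyu
  rule 3: no change — wadeyu
  ⇒ Wimirar wadeyu
Irdenan: *wateyo > watiyo > wasiyo > wariyo  (by vowel merger, palatalisation, rhotacism)
*wateyo is the unique common source.

*wateyo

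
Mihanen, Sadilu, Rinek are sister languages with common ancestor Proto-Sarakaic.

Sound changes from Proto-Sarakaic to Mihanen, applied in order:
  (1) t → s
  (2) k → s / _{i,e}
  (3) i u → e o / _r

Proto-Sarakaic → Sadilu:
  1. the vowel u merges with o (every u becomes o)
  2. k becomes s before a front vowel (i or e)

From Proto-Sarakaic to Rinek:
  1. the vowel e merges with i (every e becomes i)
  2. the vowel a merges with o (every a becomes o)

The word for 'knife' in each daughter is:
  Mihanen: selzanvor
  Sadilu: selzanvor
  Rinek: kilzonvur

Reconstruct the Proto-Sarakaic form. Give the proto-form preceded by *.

*kelzanvur

Position 2: Mihanen has e, Sadilu has e, Rinek has i. Sadilu preserves e here (none of its changes turn any other segment into e), so the proto-segment is *e.
Position 8: Mihanen has o, Sadilu has o, Rinek has u. Rinek preserves u here (none of its changes turn any other segment into u), so the proto-segment is *u.
Position 5: Mihanen has a, Sadilu has a, Rinek has o. Mihanen preserves a here (none of its changes turn any other segment into a), so the proto-segment is *a.
This points to *kelzanvur. Verify forward in each daughter:
Mihanen: start from *kelzanvur.
  rule 1: no change — kelzanvur
  rule 2 (palatalisation): kelzanvur → selzanvur
  rule 3 (pre-rhotic lowering): selzanvur → selzanvor
  ⇒ Mihanen selzanvor
Sadilu: start from *kelzanvur.
  rule 1 (vowel merger): kelzanvur → kelzanvor
  rule 2 (palatalisation): kelzanvor → selzanvor
  ⇒ Sadilu selzanvor
Rinek: *kelzanvur > kilzanvur > kilzonvur  (by vowel merger, vowel merger)
Only *kelzanvur yields all of Mihanen selzanvor, Sadilu selzanvor, Rinek kilzonvur.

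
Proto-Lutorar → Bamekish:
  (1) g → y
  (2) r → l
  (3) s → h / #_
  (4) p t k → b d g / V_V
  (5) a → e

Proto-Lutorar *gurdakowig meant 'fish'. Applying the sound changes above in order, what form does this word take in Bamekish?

Bamekish: *gurdakowig > yurdakowiy > yuldakowiy > yuldagowiy > yuldegowiy  (by unconditioned shift, unconditioned shift, intervocalic voicing, vowel merger)

yuldegowiy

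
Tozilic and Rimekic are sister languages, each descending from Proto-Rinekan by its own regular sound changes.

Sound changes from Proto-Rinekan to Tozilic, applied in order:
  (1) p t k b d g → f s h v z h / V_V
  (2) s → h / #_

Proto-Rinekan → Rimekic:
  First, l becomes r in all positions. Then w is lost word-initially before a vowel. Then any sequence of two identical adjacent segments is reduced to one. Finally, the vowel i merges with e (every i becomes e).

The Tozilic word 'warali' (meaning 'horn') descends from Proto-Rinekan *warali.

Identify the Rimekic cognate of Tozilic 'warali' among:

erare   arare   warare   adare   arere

arare

Rimekic: *warali
  warali → warari   [unconditioned shift]
  warari → arari   [glide loss]
  arari (rule 3 does not apply)
  arari → arare   [vowel merger]
  giving Rimekic arare.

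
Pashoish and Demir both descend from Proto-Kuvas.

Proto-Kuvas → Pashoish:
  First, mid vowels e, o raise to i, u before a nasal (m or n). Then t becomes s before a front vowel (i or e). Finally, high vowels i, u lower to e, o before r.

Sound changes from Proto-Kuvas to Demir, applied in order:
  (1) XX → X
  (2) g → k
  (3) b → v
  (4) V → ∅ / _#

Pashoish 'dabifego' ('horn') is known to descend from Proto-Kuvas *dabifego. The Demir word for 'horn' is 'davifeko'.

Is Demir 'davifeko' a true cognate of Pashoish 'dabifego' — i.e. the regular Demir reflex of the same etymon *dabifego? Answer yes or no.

Derive the expected Demir reflex of *dabifego:
Demir: *dabifego
  dabifego (rule 1 does not apply)
  dabifego → dabifeko   [unconditioned shift]
  dabifeko → davifeko   [unconditioned shift]
  davifeko → davifek   [apocope]
  giving Demir davifek.
The regular Demir reflex would be 'davifek', but the attested form is 'davifeko'. The correspondence is irregular, so they are not cognates (the Demir form has a different source).

no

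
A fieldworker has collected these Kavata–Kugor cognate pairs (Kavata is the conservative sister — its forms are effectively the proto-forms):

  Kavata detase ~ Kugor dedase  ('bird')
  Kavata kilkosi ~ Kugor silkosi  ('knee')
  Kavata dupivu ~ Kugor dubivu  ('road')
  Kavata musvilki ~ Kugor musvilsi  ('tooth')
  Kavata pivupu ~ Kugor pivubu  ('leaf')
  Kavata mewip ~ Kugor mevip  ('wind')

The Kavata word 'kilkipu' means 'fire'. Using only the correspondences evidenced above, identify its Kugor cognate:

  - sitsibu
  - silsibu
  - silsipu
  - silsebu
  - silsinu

kilkosi ~ silkosi — Kavata k corresponds to Kugor s word-initially before a front vowel.
musvilki ~ musvilsi — Kavata k corresponds to Kugor s after a consonant, before a front vowel.
pivupu ~ pivubu — Kavata p corresponds to Kugor b between vowels (before a back vowel).
Applying these to Kavata 'kilkipu':
  kilkipu → silkipu   (k→s word-initially before a front vowel)
  silkipu → silsipu   (k→s after a consonant, before a front vowel)
  silsipu → silsibu   (p→b between vowels (before a back vowel))
So the Kugor cognate is 'silsibu'.

silsibu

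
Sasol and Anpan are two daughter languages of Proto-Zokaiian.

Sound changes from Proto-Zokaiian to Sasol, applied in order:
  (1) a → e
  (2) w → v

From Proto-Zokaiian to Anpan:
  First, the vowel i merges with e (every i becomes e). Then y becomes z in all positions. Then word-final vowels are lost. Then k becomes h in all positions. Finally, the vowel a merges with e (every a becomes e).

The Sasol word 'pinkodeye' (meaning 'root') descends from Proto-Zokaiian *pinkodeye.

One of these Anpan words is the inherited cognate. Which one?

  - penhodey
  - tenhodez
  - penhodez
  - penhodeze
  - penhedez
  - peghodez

Anpan: *pinkodeye > penkodeye > penkodeze > penkodez > penhodez  (by vowel merger, unconditioned shift, apocope, unconditioned shift)
Among the options, 'penhodez' alone shows every Anpan change applied in order.

penhodez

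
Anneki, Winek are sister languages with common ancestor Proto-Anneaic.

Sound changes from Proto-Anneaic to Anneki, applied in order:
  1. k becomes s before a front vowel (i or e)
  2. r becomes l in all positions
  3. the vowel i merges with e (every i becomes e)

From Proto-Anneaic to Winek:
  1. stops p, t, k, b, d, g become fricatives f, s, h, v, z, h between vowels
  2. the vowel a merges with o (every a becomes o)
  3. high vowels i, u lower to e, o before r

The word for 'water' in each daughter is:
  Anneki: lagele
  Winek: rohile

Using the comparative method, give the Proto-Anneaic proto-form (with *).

Position 2: Anneki has a, Winek has o. Anneki preserves a here (none of its changes turn any other segment into a), so the proto-segment is *a.
Position 1: Anneki has l, Winek has r. Winek preserves r here (none of its changes turn any other segment into r), so the proto-segment is *r.
This points to *ragile. Verify forward in each daughter:
Anneki: *ragile
  ragile (rule 1 does not apply)
  ragile → lagile   [unconditioned shift]
  lagile → lagele   [vowel merger]
  giving Anneki lagele.
Winek: *ragile
  ragile → rahile   [intervocalic lenition]
  rahile → rohile   [vowel merger]
  rohile (rule 3 does not apply)
  giving Winek rohile.
Only *ragile yields all of Anneki lagele, Winek rohile.

*ragile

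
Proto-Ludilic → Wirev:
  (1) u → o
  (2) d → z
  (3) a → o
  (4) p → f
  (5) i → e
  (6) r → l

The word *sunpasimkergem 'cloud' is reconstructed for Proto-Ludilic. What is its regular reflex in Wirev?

Wirev: *sunpasimkergem > sonpasimkergem > sonposimkergem > sonfosimkergem > sonfosemkergem > sonfosemkelgem  (by vowel merger, vowel merger, unconditioned shift, vowel merger, unconditioned shift)

sonfosemkelgem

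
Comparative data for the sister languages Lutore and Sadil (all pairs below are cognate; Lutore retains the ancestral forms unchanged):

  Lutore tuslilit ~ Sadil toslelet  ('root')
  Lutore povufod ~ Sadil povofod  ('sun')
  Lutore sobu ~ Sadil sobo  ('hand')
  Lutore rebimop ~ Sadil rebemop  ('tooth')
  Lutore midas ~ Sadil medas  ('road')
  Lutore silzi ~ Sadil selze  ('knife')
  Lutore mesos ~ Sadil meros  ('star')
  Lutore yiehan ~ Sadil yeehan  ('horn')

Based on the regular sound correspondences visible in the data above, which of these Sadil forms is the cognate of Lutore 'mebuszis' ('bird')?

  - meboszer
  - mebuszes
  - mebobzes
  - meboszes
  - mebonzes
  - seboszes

tuslilit ~ toslelet — Lutore u corresponds to Sadil o after a consonant, before a consonant other than r, m, n, p, b, f, v.
tuslilit ~ toslelet, midas ~ medas — Lutore i corresponds to Sadil e after a consonant, before a consonant other than r, m, n, p, b, f, v.
Applying these to Lutore 'mebuszis':
  mebuszis → meboszis   (u→o after a consonant, before a consonant other than r, m, n, p, b, f, v)
  meboszis → meboszes   (i→e after a consonant, before a consonant other than r, m, n, p, b, f, v)
So the Sadil cognate is 'meboszes'.

meboszes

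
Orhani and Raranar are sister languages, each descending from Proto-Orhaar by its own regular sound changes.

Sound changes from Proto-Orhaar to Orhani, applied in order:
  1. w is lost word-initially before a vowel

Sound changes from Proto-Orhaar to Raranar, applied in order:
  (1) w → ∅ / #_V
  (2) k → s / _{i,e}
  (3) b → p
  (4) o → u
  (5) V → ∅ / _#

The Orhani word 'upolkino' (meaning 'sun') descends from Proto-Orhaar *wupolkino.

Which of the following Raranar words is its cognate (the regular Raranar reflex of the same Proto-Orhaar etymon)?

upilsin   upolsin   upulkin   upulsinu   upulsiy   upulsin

Raranar: *wupolkino > upolkino > upolsino > upulsinu > upulsin  (by glide loss, palatalisation, vowel merger, apocope)
Among the options, 'upulsin' alone shows every Raranar change applied in order.

upulsin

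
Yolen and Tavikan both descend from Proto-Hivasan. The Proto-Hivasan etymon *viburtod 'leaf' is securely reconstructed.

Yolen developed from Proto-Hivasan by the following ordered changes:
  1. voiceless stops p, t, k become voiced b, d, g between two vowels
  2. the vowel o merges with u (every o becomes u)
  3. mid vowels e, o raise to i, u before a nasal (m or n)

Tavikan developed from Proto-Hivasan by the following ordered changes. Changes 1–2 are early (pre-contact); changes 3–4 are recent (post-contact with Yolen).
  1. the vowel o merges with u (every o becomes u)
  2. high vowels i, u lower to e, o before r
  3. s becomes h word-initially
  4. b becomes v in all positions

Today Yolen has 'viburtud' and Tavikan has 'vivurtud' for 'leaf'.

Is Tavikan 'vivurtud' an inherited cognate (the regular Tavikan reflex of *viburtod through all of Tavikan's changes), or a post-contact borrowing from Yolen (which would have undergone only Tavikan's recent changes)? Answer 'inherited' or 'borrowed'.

borrowed

If inherited, *viburtod would pass through all of Tavikan's changes:
Tavikan: start from *viburtod.
  rule 1 (vowel merger): viburtod → viburtud
  rule 2 (pre-rhotic lowering): viburtud → vibortud
  rule 3: no change — vibortud
  rule 4 (unconditioned shift): vibortud → vivortud
  ⇒ Tavikan vivortud
If borrowed from Yolen 'viburtud' after the early changes, it would undergo only the recent ones:
  rule 3 (debuccalisation): no change (viburtud)
  rule 4 (unconditioned shift): viburtud → vivurtud
  ⇒ as a loan: vivurtud
Tavikan 'vivurtud' matches the loan outcome 'vivurtud', not the inherited 'vivortud' — it skipped the early Tavikan changes, so it was borrowed from Yolen.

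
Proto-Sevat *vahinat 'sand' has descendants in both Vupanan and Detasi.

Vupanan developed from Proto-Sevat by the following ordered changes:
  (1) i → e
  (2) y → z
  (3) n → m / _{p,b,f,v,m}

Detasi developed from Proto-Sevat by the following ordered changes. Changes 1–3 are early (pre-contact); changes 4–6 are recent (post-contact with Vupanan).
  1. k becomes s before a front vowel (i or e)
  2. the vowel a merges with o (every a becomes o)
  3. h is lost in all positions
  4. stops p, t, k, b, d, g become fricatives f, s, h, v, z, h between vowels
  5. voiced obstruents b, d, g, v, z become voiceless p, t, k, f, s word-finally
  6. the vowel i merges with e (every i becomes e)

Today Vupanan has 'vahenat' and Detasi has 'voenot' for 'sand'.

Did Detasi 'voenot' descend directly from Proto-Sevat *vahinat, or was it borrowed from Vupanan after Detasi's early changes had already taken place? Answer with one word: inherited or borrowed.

inherited

If inherited, *vahinat would pass through all of Detasi's changes:
Detasi: start from *vahinat.
  rule 1: no change — vahinat
  rule 2 (vowel merger): vahinat → vohinot
  rule 3 (h-loss): vohinot → voinot
  rule 4: no change — voinot
  rule 5: no change — voinot
  rule 6 (vowel merger): voinot → voenot
  ⇒ Detasi voenot
If borrowed from Vupanan 'vahenat' after the early changes, it would undergo only the recent ones:
  rule 4 (intervocalic lenition): no change (vahenat)
  rule 5 (final devoicing): no change (vahenat)
  rule 6 (vowel merger): no change (vahenat)
  ⇒ as a loan: vahenat
Detasi 'voenot' matches the inherited outcome exactly, so it is an inherited cognate, not a loan.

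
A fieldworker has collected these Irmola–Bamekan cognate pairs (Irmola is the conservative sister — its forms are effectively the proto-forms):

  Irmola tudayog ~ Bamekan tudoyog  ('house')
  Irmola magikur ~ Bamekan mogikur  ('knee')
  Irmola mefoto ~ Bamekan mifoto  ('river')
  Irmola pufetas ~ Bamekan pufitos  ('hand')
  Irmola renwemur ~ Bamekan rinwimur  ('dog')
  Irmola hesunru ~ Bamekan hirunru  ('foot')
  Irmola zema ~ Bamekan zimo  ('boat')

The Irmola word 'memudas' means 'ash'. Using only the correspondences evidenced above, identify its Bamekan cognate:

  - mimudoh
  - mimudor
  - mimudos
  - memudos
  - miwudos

renwemur ~ rinwimur, zema ~ zimo — Irmola e corresponds to Bamekan i after a consonant, before a nasal.
tudayog ~ tudoyog, magikur ~ mogikur — Irmola a corresponds to Bamekan o after a consonant, before a consonant other than r, m, n, p, b, f, v.
Applying these to Irmola 'memudas':
  memudas → mimudas   (e→i after a consonant, before a nasal)
  mimudas → mimudos   (a→o after a consonant, before a consonant other than r, m, n, p, b, f, v)
So the Bamekan cognate is 'mimudos'.

mimudos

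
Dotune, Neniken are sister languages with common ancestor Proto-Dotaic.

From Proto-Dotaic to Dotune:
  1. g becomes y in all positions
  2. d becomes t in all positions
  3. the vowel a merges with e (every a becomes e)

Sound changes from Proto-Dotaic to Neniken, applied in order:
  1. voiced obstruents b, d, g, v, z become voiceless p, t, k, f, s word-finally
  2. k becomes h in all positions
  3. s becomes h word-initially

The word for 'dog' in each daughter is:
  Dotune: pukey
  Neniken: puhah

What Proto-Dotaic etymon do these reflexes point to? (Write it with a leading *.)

Position 5: Dotune has y, Neniken has h. Taking the neighbouring segments as reconstructed: Dotune y could go back to *g or *y; Neniken h could go back to *k or *g or *h — the one source consistent with every daughter is *g.
Position 4: Dotune has e, Neniken has a. Neniken preserves a here (none of its changes turn any other segment into a), so the proto-segment is *a.
Position 3: Dotune has k, Neniken has h. Dotune preserves k here (none of its changes turn any other segment into k), so the proto-segment is *k.
This points to *pukag. Verify forward in each daughter:
Dotune: *pukag > pukay > pukey  (by unconditioned shift, vowel merger)
Neniken: start from *pukag.
  rule 1 (final devoicing): pukag → pukak
  rule 2 (unconditioned shift): pukak → puhah
  rule 3: no change — puhah
  ⇒ Neniken puhah
*pukag is the unique common source.

*pukag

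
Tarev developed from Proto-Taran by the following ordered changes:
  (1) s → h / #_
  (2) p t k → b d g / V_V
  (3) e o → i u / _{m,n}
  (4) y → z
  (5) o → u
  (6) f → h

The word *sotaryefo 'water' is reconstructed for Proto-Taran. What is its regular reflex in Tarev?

hudarzehu

Tarev: *sotaryefo > hotaryefo > hodaryefo > hodarzefo > hudarzefu > hudarzehu  (by debuccalisation, intervocalic voicing, unconditioned shift, vowel merger, unconditioned shift)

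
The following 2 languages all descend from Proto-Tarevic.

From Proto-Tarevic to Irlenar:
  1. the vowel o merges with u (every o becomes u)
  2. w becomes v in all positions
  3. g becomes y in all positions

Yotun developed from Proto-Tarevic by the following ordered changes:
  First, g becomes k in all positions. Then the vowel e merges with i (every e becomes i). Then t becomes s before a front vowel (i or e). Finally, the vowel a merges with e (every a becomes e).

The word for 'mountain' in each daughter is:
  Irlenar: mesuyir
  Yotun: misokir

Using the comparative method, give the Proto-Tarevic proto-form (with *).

Position 4: Irlenar has u, Yotun has o. Yotun preserves o here (none of its changes turn any other segment into o), so the proto-segment is *o.
Position 5: Irlenar has y, Yotun has k. Taking the neighbouring segments as reconstructed: Irlenar y could go back to *g or *y; Yotun k could go back to *k or *g — the one source consistent with every daughter is *g.
Position 2: Irlenar has e, Yotun has i. Irlenar preserves e here (none of its changes turn any other segment into e), so the proto-segment is *e.
Verify the candidate proto-form against each daughter:
Irlenar: *mesogir > mesugir > mesuyir  (by vowel merger, unconditioned shift)
Yotun: start from *mesogir.
  rule 1 (unconditioned shift): mesogir → mesokir
  rule 2 (vowel merger): mesokir → misokir
  rule 3: no change — misokir
  rule 4: no change — misokir
  ⇒ Yotun misokir
No other proto-form is consistent with every reflex, so the reconstruction is *mesogir.

*mesogir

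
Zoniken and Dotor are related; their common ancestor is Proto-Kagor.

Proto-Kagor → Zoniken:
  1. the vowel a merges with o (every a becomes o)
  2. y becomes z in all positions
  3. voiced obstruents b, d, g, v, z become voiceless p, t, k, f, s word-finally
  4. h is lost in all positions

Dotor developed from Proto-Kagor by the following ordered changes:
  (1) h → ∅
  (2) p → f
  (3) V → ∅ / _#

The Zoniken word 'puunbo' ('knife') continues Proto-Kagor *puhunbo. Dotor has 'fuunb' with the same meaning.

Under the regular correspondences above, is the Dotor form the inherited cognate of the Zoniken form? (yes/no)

yes

Derive the expected Dotor reflex of *puhunbo:
Dotor: *puhunbo
  puhunbo → puunbo   [h-loss]
  puunbo → fuunbo   [unconditioned shift]
  fuunbo → fuunb   [apocope]
  giving Dotor fuunb.
Dotor 'fuunb' matches the regular reflex exactly, so the pair is cognate.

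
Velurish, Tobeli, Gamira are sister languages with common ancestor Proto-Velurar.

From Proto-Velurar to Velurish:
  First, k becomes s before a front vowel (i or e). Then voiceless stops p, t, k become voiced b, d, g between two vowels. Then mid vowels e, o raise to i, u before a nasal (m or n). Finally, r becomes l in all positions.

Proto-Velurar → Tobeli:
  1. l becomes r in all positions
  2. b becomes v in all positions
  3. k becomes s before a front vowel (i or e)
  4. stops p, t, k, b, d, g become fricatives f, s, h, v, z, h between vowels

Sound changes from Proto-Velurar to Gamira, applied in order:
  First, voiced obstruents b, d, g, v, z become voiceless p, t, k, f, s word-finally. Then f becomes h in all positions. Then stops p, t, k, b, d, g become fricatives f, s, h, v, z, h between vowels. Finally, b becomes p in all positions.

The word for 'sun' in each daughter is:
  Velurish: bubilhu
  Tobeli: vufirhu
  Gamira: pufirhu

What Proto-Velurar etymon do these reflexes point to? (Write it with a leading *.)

Position 3: Velurish has b, Tobeli has f, Gamira has f. Taking the neighbouring segments as reconstructed: Velurish b could go back to *p or *b; Tobeli f could go back to *p or *f; Gamira f can only go back to *p — the one source consistent with every daughter is *p.
Position 5: Velurish has l, Tobeli has r, Gamira has r. Gamira preserves r here (none of its changes turn any other segment into r), so the proto-segment is *r.
Position 1: Velurish has b, Tobeli has v, Gamira has p. Taking the neighbouring segments as reconstructed: Velurish b can only go back to *b; Tobeli v could go back to *b or *v; Gamira p could go back to *p or *b — the one source consistent with every daughter is *b.
Continuing position by position gives *bupirhu; check it forward:
Velurish: *bupirhu
  bupirhu (rule 1 does not apply)
  bupirhu → bubirhu   [intervocalic voicing]
  bubirhu (rule 3 does not apply)
  bubirhu → bubilhu   [unconditioned shift]
  giving Velurish bubilhu.
Tobeli: start from *bupirhu.
  rule 1: no change — bupirhu
  rule 2 (unconditioned shift): bupirhu → vupirhu
  rule 3: no change — vupirhu
  rule 4 (intervocalic lenition): vupirhu → vufirhu
  ⇒ Tobeli vufirhu
Gamira: *bupirhu
  bupirhu (rule 1 does not apply)
  bupirhu (rule 2 does not apply)
  bupirhu → bufirhu   [intervocalic lenition]
  bufirhu → pufirhu   [unconditioned shift]
  giving Gamira pufirhu.
No other proto-form is consistent with every reflex, so the reconstruction is *bupirhu.

*bupirhu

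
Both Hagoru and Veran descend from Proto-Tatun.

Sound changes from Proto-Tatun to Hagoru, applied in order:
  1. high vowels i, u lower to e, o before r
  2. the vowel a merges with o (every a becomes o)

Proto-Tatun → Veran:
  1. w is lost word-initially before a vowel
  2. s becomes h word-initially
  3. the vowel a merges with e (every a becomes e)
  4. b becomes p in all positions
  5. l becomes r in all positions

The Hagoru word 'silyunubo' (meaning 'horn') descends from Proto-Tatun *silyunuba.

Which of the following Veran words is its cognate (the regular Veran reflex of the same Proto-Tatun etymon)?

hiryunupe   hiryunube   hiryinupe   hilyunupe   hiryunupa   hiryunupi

hiryunupe

Veran: start from *silyunuba.
  rule 1: no change — silyunuba
  rule 2 (debuccalisation): silyunuba → hilyunuba
  rule 3 (vowel merger): hilyunuba → hilyunube
  rule 4 (unconditioned shift): hilyunube → hilyunupe
  rule 5 (unconditioned shift): hilyunupe → hiryunupe
  ⇒ Veran hiryunupe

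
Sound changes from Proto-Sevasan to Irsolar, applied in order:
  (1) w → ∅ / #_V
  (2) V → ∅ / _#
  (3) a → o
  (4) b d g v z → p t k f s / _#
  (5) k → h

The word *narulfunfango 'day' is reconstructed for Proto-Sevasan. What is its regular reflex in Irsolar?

Irsolar: *narulfunfango > narulfunfang > norulfunfong > norulfunfonk > norulfunfonh  (by apocope, vowel merger, final devoicing, unconditioned shift)

norulfunfonh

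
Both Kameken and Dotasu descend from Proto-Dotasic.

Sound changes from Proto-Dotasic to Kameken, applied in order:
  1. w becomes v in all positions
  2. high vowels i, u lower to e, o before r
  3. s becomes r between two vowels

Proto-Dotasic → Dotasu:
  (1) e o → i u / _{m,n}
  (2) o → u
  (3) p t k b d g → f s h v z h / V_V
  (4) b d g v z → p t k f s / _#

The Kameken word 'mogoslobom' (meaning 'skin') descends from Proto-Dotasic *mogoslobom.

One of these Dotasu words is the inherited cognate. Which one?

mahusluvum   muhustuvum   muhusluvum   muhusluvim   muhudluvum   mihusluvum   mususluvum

Dotasu: *mogoslobom
  mogoslobom → mogoslobum   [pre-nasal raising]
  mogoslobum → muguslubum   [vowel merger]
  muguslubum → muhusluvum   [intervocalic lenition]
  muhusluvum (rule 4 does not apply)
  giving Dotasu muhusluvum.
The other candidates each miss or misapply at least one Dotasu change.

muhusluvum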